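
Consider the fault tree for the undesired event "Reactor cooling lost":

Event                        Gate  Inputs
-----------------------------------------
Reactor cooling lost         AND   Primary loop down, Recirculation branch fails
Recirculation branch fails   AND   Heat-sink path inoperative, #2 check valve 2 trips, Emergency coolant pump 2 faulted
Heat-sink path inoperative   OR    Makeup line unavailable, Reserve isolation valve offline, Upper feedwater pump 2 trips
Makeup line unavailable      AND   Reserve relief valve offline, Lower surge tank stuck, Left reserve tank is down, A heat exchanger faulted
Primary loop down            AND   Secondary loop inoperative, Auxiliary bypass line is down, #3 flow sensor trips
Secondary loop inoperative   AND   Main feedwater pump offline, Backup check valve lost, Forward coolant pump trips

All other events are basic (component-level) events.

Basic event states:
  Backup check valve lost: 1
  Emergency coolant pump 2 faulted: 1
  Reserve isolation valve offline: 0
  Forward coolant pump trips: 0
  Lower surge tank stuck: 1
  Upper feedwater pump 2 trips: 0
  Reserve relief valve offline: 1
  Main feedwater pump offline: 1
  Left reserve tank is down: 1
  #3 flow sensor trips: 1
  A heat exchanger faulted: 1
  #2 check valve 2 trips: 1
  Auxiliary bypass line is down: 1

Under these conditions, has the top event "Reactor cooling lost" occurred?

Secondary loop inoperative [AND]: Main feedwater pump offline=occurs, Backup check valve lost=occurs, Forward coolant pump trips=not → not all inputs occur → does not occur.
Primary loop down [AND]: Secondary loop inoperative=not, Auxiliary bypass line is down=occurs, #3 flow sensor trips=occurs → not all inputs occur → does not occur.
Makeup line unavailable [AND]: Reserve relief valve offline=occurs, Lower surge tank stuck=occurs, Left reserve tank is down=occurs, A heat exchanger faulted=occurs → all inputs occur → occurs.
Heat-sink path inoperative [OR]: Makeup line unavailable=occurs, Reserve isolation valve offline=not, Upper feedwater pump 2 trips=not → at least one input occurs → occurs.
Recirculation branch fails [AND]: Heat-sink path inoperative=occurs, #2 check valve 2 trips=occurs, Emergency coolant pump 2 faulted=occurs → all inputs occur → occurs.
Reactor cooling lost [AND]: Primary loop down=not, Recirculation branch fails=occurs → not all inputs occur → does not occur.

No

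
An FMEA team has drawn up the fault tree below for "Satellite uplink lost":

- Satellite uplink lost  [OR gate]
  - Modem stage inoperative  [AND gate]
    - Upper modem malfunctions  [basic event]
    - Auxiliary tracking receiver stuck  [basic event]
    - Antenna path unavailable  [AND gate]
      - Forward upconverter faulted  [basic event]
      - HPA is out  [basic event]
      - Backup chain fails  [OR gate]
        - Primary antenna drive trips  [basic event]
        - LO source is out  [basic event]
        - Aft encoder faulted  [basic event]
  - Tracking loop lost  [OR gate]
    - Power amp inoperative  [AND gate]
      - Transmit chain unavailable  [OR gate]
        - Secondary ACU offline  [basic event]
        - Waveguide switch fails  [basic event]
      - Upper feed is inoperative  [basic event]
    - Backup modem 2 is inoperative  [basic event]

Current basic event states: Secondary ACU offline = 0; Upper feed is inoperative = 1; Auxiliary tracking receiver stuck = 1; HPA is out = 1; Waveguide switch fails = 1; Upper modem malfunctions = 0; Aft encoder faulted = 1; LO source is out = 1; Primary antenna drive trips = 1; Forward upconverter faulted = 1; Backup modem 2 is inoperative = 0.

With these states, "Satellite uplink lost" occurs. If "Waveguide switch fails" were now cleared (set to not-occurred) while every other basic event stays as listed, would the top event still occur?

No

Counterfactual: set "Waveguide switch fails" to not occurred.
Backup chain fails [OR]: Primary antenna drive trips=occurs, LO source is out=occurs, Aft encoder faulted=occurs → at least one input occurs → occurs.
Antenna path unavailable [AND]: Forward upconverter faulted=occurs, HPA is out=occurs, Backup chain fails=occurs → all inputs occur → occurs.
Modem stage inoperative [AND]: Upper modem malfunctions=not, Auxiliary tracking receiver stuck=occurs, Antenna path unavailable=occurs → not all inputs occur → does not occur.
Transmit chain unavailable [OR]: Secondary ACU offline=not, Waveguide switch fails=not → no input occurs → does not occur.
Power amp inoperative [AND]: Transmit chain unavailable=not, Upper feed is inoperative=occurs → not all inputs occur → does not occur.
Tracking loop lost [OR]: Power amp inoperative=not, Backup modem 2 is inoperative=not → no input occurs → does not occur.
Satellite uplink lost [OR]: Modem stage inoperative=not, Tracking loop lost=not → no input occurs → does not occur.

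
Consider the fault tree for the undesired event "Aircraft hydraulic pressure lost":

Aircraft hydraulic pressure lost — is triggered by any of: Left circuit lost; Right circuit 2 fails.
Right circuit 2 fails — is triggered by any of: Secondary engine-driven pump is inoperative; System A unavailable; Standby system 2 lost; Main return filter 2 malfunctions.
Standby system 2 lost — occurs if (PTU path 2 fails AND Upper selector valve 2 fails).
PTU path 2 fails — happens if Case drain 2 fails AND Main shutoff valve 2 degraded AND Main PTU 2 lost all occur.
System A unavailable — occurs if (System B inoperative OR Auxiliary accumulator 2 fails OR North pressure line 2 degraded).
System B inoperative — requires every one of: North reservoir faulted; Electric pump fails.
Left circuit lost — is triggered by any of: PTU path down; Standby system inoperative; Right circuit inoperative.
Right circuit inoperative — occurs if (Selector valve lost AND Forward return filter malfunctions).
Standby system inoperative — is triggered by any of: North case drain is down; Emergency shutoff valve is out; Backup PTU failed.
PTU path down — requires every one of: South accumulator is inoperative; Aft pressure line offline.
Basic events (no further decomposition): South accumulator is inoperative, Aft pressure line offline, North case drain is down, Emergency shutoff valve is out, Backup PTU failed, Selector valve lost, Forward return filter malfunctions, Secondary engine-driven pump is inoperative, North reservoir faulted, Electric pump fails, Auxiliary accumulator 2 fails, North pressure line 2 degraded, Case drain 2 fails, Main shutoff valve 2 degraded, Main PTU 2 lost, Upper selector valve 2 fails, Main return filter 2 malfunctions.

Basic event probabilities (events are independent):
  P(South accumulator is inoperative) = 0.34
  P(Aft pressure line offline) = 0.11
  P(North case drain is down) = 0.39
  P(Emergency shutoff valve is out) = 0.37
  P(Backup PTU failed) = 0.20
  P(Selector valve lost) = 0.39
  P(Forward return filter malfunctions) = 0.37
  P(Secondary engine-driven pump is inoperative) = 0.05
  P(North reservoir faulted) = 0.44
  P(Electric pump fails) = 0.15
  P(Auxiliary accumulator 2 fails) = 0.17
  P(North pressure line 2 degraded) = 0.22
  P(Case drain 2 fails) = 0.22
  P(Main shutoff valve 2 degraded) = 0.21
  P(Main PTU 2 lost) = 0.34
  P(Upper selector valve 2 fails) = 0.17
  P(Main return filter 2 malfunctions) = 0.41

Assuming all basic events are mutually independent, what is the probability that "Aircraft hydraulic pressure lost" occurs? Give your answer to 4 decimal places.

P(PTU path down) [AND] = 0.34 × 0.11 = 0.037400
P(Standby system inoperative) [OR] = 1 − (1−0.39) × (1−0.37) × (1−0.20) = 0.692560
P(Right circuit inoperative) [AND] = 0.39 × 0.37 = 0.144300
P(Left circuit lost) [OR] = 1 − (1−0.037400) × (1−0.692560) × (1−0.144300) = 0.746763
P(System B inoperative) [AND] = 0.44 × 0.15 = 0.066000
P(System A unavailable) [OR] = 1 − (1−0.066000) × (1−0.17) × (1−0.22) = 0.395328
P(PTU path 2 fails) [AND] = 0.22 × 0.21 × 0.34 = 0.015708
P(Standby system 2 lost) [AND] = 0.015708 × 0.17 = 0.002670
P(Right circuit 2 fails) [OR] = 1 − (1−0.05) × (1−0.395328) × (1−0.002670) × (1−0.41) = 0.661986
P(Aircraft hydraulic pressure lost) [OR] = 1 − (1−0.746763) × (1−0.661986) = 0.914402
Rounded to 4 decimal places: P(Aircraft hydraulic pressure lost) ≈ 0.9144.

0.9144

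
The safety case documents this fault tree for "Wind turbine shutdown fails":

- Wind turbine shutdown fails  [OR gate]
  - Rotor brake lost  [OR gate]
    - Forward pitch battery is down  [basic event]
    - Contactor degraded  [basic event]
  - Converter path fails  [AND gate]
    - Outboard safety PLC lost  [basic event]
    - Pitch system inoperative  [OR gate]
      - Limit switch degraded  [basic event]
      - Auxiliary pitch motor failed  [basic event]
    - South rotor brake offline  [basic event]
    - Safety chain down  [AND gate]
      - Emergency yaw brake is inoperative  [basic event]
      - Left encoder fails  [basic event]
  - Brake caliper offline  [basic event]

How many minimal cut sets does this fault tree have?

5

Rotor brake lost [OR]: union of children's cut sets → 2 cut set(s).
Pitch system inoperative [OR]: union of children's cut sets → 2 cut set(s).
Safety chain down [AND]: one cut set from each child combined → 1 × 1 = 1 cut set(s).
Converter path fails [AND]: one cut set from each child combined → 1 × 2 × 1 × 1 = 2 cut set(s).
Wind turbine shutdown fails [OR]: union of children's cut sets → 5 cut set(s).
Minimal cut sets: {Forward pitch battery is down}; {Contactor degraded}; {Emergency yaw brake is inoperative, Left encoder fails, Limit switch degraded, Outboard safety PLC lost, South rotor brake offline}; {Auxiliary pitch motor failed, Emergency yaw brake is inoperative, Left encoder fails, Outboard safety PLC lost, South rotor brake offline}; {Brake caliper offline}.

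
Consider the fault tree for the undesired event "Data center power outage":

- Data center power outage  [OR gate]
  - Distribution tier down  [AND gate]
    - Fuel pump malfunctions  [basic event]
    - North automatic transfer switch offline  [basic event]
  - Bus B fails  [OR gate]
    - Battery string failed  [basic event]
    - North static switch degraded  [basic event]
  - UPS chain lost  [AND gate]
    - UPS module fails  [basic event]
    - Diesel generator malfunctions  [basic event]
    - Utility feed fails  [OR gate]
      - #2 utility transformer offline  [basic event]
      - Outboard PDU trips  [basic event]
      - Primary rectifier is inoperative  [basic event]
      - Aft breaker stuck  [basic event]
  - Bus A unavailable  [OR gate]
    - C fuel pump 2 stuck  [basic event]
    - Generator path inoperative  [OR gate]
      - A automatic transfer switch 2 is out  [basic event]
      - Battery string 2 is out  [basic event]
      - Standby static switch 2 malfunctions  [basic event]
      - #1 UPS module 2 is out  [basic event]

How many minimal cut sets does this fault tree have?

Distribution tier down [AND]: one cut set from each child combined → 1 × 1 = 1 cut set(s).
Bus B fails [OR]: union of children's cut sets → 2 cut set(s).
Utility feed fails [OR]: union of children's cut sets → 4 cut set(s).
UPS chain lost [AND]: one cut set from each child combined → 1 × 1 × 4 = 4 cut set(s).
Generator path inoperative [OR]: union of children's cut sets → 4 cut set(s).
Bus A unavailable [OR]: union of children's cut sets → 5 cut set(s).
Data center power outage [OR]: union of children's cut sets → 12 cut set(s).

12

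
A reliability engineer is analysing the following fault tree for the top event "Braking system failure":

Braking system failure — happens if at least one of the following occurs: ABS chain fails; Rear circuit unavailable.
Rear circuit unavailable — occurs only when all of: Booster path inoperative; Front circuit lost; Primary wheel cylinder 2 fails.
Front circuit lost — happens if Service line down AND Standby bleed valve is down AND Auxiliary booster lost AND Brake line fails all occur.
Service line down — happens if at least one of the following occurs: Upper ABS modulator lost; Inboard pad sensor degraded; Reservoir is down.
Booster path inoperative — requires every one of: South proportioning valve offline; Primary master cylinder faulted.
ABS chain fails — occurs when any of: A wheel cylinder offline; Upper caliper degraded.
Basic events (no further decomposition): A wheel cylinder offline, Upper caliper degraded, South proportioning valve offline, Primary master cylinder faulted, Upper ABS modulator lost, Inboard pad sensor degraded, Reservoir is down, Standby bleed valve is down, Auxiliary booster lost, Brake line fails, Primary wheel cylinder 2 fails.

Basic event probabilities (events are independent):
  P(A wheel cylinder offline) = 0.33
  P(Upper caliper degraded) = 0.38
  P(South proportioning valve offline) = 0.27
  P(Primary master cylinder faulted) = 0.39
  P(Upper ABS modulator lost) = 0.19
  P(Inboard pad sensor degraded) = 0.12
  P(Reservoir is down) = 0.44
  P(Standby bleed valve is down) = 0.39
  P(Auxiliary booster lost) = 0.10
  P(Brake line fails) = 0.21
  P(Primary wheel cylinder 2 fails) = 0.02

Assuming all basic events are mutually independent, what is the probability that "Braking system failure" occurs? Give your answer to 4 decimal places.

0.5846

P(ABS chain fails) [OR] = 1 − (1−0.33) × (1−0.38) = 0.584600
P(Booster path inoperative) [AND] = 0.27 × 0.39 = 0.105300
P(Service line down) [OR] = 1 − (1−0.19) × (1−0.12) × (1−0.44) = 0.600832
P(Front circuit lost) [AND] = 0.600832 × 0.39 × 0.10 × 0.21 = 0.004921
P(Rear circuit unavailable) [AND] = 0.105300 × 0.004921 × 0.02 = 0.000010
P(Braking system failure) [OR] = 1 − (1−0.584600) × (1−0.000010) = 0.584604
Rounded to 4 decimal places: P(Braking system failure) ≈ 0.5846.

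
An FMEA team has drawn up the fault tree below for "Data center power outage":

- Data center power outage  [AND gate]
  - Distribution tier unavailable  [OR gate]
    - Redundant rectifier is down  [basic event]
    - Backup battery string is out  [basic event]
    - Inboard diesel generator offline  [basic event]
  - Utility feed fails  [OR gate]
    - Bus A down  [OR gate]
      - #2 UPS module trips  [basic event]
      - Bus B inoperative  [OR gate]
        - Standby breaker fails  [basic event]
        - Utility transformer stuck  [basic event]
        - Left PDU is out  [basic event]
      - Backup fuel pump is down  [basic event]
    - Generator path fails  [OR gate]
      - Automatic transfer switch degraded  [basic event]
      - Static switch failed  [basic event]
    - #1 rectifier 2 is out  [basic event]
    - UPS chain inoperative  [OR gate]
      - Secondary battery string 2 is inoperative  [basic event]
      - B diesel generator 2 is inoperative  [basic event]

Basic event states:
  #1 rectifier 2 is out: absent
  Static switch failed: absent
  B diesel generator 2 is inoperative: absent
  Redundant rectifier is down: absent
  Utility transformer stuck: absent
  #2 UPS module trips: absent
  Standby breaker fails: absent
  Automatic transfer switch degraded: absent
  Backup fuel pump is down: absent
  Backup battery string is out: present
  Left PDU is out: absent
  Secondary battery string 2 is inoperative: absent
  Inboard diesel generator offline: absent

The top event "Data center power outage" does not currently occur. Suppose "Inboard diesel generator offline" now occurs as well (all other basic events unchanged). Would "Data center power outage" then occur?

No

Counterfactual: set "Inboard diesel generator offline" to occurred.
Distribution tier unavailable [OR]: Redundant rectifier is down=not, Backup battery string is out=occurs, Inboard diesel generator offline=occurs → at least one input occurs → occurs.
Bus B inoperative [OR]: Standby breaker fails=not, Utility transformer stuck=not, Left PDU is out=not → no input occurs → does not occur.
Bus A down [OR]: #2 UPS module trips=not, Bus B inoperative=not, Backup fuel pump is down=not → no input occurs → does not occur.
Generator path fails [OR]: Automatic transfer switch degraded=not, Static switch failed=not → no input occurs → does not occur.
UPS chain inoperative [OR]: Secondary battery string 2 is inoperative=not, B diesel generator 2 is inoperative=not → no input occurs → does not occur.
Utility feed fails [OR]: Bus A down=not, Generator path fails=not, #1 rectifier 2 is out=not, UPS chain inoperative=not → no input occurs → does not occur.
Data center power outage [AND]: Distribution tier unavailable=occurs, Utility feed fails=not → not all inputs occur → does not occur.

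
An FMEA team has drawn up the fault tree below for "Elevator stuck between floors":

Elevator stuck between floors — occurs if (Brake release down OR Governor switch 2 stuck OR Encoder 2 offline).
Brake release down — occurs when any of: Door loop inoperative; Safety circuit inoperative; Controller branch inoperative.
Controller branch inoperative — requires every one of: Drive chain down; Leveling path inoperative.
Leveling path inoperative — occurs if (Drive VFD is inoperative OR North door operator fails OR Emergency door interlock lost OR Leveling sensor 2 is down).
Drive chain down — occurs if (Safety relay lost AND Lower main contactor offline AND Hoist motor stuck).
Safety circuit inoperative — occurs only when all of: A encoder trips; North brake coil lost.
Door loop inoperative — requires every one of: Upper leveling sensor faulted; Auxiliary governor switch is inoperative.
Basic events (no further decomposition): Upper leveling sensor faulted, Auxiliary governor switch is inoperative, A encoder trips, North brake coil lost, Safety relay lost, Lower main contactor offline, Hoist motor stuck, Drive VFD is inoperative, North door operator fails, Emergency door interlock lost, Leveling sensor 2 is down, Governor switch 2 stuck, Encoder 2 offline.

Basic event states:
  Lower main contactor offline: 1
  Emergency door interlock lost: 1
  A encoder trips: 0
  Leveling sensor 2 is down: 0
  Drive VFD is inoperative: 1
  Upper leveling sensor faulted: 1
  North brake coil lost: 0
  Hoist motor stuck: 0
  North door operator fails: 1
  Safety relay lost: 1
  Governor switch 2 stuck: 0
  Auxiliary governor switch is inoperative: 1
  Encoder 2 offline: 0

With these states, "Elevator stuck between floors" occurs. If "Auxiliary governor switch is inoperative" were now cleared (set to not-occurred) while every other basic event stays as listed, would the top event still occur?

Counterfactual: set "Auxiliary governor switch is inoperative" to not occurred.
Door loop inoperative [AND]: Upper leveling sensor faulted=occurs, Auxiliary governor switch is inoperative=not → not all inputs occur → does not occur.
Safety circuit inoperative [AND]: A encoder trips=not, North brake coil lost=not → not all inputs occur → does not occur.
Drive chain down [AND]: Safety relay lost=occurs, Lower main contactor offline=occurs, Hoist motor stuck=not → not all inputs occur → does not occur.
Leveling path inoperative [OR]: Drive VFD is inoperative=occurs, North door operator fails=occurs, Emergency door interlock lost=occurs, Leveling sensor 2 is down=not → at least one input occurs → occurs.
Controller branch inoperative [AND]: Drive chain down=not, Leveling path inoperative=occurs → not all inputs occur → does not occur.
Brake release down [OR]: Door loop inoperative=not, Safety circuit inoperative=not, Controller branch inoperative=not → no input occurs → does not occur.
Elevator stuck between floors [OR]: Brake release down=not, Governor switch 2 stuck=not, Encoder 2 offline=not → no input occurs → does not occur.

No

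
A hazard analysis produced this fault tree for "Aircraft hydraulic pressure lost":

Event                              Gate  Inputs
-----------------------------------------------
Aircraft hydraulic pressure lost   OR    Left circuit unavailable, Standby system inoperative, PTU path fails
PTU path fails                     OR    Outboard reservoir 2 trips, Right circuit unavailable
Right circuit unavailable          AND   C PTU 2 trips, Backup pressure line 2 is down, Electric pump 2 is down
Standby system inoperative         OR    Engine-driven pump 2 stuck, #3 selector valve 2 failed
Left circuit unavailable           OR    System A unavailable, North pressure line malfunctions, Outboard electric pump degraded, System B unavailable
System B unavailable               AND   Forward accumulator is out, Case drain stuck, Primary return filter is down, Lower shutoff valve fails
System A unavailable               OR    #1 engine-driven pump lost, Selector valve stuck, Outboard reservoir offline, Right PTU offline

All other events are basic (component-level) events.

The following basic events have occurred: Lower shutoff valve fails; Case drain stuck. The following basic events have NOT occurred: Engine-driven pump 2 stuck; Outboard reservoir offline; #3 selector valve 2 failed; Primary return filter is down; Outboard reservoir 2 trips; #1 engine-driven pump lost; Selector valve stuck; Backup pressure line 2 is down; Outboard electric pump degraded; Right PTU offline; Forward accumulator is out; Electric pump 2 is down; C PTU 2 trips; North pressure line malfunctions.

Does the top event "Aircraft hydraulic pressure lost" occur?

No

System A unavailable [OR]: #1 engine-driven pump lost=not, Selector valve stuck=not, Outboard reservoir offline=not, Right PTU offline=not → no input occurs → does not occur.
System B unavailable [AND]: Forward accumulator is out=not, Case drain stuck=occurs, Primary return filter is down=not, Lower shutoff valve fails=occurs → not all inputs occur → does not occur.
Left circuit unavailable [OR]: System A unavailable=not, North pressure line malfunctions=not, Outboard electric pump degraded=not, System B unavailable=not → no input occurs → does not occur.
Standby system inoperative [OR]: Engine-driven pump 2 stuck=not, #3 selector valve 2 failed=not → no input occurs → does not occur.
Right circuit unavailable [AND]: C PTU 2 trips=not, Backup pressure line 2 is down=not, Electric pump 2 is down=not → not all inputs occur → does not occur.
PTU path fails [OR]: Outboard reservoir 2 trips=not, Right circuit unavailable=not → no input occurs → does not occur.
Aircraft hydraulic pressure lost [OR]: Left circuit unavailable=not, Standby system inoperative=not, PTU path fails=not → no input occurs → does not occur.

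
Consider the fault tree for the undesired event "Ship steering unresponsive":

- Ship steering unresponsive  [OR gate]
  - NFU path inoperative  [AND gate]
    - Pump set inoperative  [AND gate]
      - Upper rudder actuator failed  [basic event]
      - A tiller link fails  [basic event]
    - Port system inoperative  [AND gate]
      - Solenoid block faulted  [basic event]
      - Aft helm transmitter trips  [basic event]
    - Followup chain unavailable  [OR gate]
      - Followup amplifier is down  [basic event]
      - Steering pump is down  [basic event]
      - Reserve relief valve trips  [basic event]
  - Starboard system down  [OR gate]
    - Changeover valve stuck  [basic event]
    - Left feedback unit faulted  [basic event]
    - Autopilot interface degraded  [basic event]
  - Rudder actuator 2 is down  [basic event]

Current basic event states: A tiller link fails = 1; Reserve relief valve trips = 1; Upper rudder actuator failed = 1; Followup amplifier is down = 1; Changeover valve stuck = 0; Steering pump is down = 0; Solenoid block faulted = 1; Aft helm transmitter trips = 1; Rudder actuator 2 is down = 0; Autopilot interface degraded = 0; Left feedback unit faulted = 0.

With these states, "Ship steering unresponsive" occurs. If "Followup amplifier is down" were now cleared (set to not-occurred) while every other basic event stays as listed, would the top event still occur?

Yes

Counterfactual: set "Followup amplifier is down" to not occurred.
Pump set inoperative [AND]: Upper rudder actuator failed=occurs, A tiller link fails=occurs → all inputs occur → occurs.
Port system inoperative [AND]: Solenoid block faulted=occurs, Aft helm transmitter trips=occurs → all inputs occur → occurs.
Followup chain unavailable [OR]: Followup amplifier is down=not, Steering pump is down=not, Reserve relief valve trips=occurs → at least one input occurs → occurs.
NFU path inoperative [AND]: Pump set inoperative=occurs, Port system inoperative=occurs, Followup chain unavailable=occurs → all inputs occur → occurs.
Starboard system down [OR]: Changeover valve stuck=not, Left feedback unit faulted=not, Autopilot interface degraded=not → no input occurs → does not occur.
Ship steering unresponsive [OR]: NFU path inoperative=occurs, Starboard system down=not, Rudder actuator 2 is down=not → at least one input occurs → occurs.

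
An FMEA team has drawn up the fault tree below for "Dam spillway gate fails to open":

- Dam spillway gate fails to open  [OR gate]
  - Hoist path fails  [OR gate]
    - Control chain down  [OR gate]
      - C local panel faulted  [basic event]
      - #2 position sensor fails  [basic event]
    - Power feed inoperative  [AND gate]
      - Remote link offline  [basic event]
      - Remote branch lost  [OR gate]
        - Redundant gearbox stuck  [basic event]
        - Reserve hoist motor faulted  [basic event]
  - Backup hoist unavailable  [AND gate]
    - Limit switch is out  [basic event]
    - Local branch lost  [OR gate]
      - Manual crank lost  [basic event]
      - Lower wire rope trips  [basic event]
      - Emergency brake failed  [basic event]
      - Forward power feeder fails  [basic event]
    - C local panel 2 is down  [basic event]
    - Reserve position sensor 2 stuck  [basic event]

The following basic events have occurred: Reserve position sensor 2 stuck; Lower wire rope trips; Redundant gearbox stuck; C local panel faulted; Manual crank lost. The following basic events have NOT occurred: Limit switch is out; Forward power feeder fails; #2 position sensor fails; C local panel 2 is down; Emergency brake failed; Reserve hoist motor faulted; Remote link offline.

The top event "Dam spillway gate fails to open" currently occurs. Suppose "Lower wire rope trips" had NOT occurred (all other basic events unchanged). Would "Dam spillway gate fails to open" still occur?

Counterfactual: set "Lower wire rope trips" to not occurred.
Control chain down [OR]: C local panel faulted=occurs, #2 position sensor fails=not → at least one input occurs → occurs.
Remote branch lost [OR]: Redundant gearbox stuck=occurs, Reserve hoist motor faulted=not → at least one input occurs → occurs.
Power feed inoperative [AND]: Remote link offline=not, Remote branch lost=occurs → not all inputs occur → does not occur.
Hoist path fails [OR]: Control chain down=occurs, Power feed inoperative=not → at least one input occurs → occurs.
Local branch lost [OR]: Manual crank lost=occurs, Lower wire rope trips=not, Emergency brake failed=not, Forward power feeder fails=not → at least one input occurs → occurs.
Backup hoist unavailable [AND]: Limit switch is out=not, Local branch lost=occurs, C local panel 2 is down=not, Reserve position sensor 2 stuck=occurs → not all inputs occur → does not occur.
Dam spillway gate fails to open [OR]: Hoist path fails=occurs, Backup hoist unavailable=not → at least one input occurs → occurs.

Yes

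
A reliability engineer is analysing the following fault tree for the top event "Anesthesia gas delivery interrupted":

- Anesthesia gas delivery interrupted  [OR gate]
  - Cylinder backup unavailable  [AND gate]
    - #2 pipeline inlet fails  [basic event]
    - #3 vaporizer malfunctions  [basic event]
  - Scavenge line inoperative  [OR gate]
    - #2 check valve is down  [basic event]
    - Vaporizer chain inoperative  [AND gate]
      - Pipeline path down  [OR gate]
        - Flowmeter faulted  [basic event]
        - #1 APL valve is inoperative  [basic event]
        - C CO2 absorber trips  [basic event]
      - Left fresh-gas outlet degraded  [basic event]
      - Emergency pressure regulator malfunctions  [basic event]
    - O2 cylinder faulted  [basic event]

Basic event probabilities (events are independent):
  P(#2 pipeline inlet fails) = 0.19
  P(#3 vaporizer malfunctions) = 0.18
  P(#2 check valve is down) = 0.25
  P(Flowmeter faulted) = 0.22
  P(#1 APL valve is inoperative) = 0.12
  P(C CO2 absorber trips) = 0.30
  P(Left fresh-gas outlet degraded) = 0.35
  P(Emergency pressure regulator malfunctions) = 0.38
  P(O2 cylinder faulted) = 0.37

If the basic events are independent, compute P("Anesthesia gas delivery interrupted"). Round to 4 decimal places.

0.5752

P(Cylinder backup unavailable) [AND] = 0.19 × 0.18 = 0.034200
P(Pipeline path down) [OR] = 1 − (1−0.22) × (1−0.12) × (1−0.30) = 0.519520
P(Vaporizer chain inoperative) [AND] = 0.519520 × 0.35 × 0.38 = 0.069096
P(Scavenge line inoperative) [OR] = 1 − (1−0.25) × (1−0.069096) × (1−0.37) = 0.560148
P(Anesthesia gas delivery interrupted) [OR] = 1 − (1−0.034200) × (1−0.560148) = 0.575191
Rounded to 4 decimal places: P(Anesthesia gas delivery interrupted) ≈ 0.5752.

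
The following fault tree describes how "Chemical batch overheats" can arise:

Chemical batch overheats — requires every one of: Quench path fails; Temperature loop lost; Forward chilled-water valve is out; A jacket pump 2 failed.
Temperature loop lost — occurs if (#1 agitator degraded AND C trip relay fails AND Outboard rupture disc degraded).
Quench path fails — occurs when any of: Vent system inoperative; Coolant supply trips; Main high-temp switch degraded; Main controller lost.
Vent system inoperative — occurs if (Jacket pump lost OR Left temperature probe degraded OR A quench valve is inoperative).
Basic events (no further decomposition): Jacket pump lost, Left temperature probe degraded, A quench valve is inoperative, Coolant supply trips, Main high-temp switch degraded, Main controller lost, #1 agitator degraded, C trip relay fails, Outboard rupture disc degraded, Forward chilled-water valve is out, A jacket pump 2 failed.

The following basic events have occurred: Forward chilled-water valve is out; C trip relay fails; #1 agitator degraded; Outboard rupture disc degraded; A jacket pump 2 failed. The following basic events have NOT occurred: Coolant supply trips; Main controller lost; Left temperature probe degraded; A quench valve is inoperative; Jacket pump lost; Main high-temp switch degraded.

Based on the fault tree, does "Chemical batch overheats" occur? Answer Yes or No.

Vent system inoperative [OR]: Jacket pump lost=not, Left temperature probe degraded=not, A quench valve is inoperative=not → no input occurs → does not occur.
Quench path fails [OR]: Vent system inoperative=not, Coolant supply trips=not, Main high-temp switch degraded=not, Main controller lost=not → no input occurs → does not occur.
Temperature loop lost [AND]: #1 agitator degraded=occurs, C trip relay fails=occurs, Outboard rupture disc degraded=occurs → all inputs occur → occurs.
Chemical batch overheats [AND]: Quench path fails=not, Temperature loop lost=occurs, Forward chilled-water valve is out=occurs, A jacket pump 2 failed=occurs → not all inputs occur → does not occur.

No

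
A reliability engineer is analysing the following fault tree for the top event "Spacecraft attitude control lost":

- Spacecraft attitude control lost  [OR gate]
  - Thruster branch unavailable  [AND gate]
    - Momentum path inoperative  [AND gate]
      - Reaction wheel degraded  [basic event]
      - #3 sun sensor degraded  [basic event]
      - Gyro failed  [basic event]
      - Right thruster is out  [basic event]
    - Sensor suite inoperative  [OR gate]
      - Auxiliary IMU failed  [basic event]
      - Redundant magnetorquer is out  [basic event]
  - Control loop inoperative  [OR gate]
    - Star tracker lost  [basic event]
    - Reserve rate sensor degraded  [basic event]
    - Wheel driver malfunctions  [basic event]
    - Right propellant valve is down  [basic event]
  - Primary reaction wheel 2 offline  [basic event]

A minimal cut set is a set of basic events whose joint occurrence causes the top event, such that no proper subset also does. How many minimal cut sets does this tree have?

Momentum path inoperative [AND]: one cut set from each child combined → 1 × 1 × 1 × 1 = 1 cut set(s).
Sensor suite inoperative [OR]: union of children's cut sets → 2 cut set(s).
Thruster branch unavailable [AND]: one cut set from each child combined → 1 × 2 = 2 cut set(s).
Control loop inoperative [OR]: union of children's cut sets → 4 cut set(s).
Spacecraft attitude control lost [OR]: union of children's cut sets → 7 cut set(s).
Minimal cut sets: {#3 sun sensor degraded, Auxiliary IMU failed, Gyro failed, Reaction wheel degraded, Right thruster is out}; {#3 sun sensor degraded, Gyro failed, Reaction wheel degraded, Redundant magnetorquer is out, Right thruster is out}; {Star tracker lost}; {Reserve rate sensor degraded}; {Wheel driver malfunctions}; {Right propellant valve is down}; {Primary reaction wheel 2 offline}.

7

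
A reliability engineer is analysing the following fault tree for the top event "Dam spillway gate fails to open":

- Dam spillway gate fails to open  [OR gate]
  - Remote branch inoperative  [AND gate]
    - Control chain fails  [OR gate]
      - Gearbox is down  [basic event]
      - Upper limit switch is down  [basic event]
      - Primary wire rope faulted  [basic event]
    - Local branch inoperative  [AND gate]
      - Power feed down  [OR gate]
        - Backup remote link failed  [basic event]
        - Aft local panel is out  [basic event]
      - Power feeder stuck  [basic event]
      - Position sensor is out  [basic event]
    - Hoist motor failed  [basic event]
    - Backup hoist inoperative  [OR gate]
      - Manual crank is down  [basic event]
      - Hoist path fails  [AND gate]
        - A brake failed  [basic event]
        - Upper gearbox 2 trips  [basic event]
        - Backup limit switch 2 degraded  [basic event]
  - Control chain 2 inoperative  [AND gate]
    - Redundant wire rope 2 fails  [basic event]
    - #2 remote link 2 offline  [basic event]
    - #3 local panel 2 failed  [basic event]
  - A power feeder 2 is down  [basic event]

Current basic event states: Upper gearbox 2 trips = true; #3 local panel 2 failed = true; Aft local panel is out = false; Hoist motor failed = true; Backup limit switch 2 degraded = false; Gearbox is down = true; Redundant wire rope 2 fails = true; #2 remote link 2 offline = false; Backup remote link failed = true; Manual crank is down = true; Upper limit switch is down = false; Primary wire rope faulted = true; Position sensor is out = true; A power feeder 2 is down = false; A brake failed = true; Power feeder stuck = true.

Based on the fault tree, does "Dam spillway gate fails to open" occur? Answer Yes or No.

Yes

Control chain fails [OR]: Gearbox is down=occurs, Upper limit switch is down=not, Primary wire rope faulted=occurs → at least one input occurs → occurs.
Power feed down [OR]: Backup remote link failed=occurs, Aft local panel is out=not → at least one input occurs → occurs.
Local branch inoperative [AND]: Power feed down=occurs, Power feeder stuck=occurs, Position sensor is out=occurs → all inputs occur → occurs.
Hoist path fails [AND]: A brake failed=occurs, Upper gearbox 2 trips=occurs, Backup limit switch 2 degraded=not → not all inputs occur → does not occur.
Backup hoist inoperative [OR]: Manual crank is down=occurs, Hoist path fails=not → at least one input occurs → occurs.
Remote branch inoperative [AND]: Control chain fails=occurs, Local branch inoperative=occurs, Hoist motor failed=occurs, Backup hoist inoperative=occurs → all inputs occur → occurs.
Control chain 2 inoperative [AND]: Redundant wire rope 2 fails=occurs, #2 remote link 2 offline=not, #3 local panel 2 failed=occurs → not all inputs occur → does not occur.
Dam spillway gate fails to open [OR]: Remote branch inoperative=occurs, Control chain 2 inoperative=not, A power feeder 2 is down=not → at least one input occurs → occurs.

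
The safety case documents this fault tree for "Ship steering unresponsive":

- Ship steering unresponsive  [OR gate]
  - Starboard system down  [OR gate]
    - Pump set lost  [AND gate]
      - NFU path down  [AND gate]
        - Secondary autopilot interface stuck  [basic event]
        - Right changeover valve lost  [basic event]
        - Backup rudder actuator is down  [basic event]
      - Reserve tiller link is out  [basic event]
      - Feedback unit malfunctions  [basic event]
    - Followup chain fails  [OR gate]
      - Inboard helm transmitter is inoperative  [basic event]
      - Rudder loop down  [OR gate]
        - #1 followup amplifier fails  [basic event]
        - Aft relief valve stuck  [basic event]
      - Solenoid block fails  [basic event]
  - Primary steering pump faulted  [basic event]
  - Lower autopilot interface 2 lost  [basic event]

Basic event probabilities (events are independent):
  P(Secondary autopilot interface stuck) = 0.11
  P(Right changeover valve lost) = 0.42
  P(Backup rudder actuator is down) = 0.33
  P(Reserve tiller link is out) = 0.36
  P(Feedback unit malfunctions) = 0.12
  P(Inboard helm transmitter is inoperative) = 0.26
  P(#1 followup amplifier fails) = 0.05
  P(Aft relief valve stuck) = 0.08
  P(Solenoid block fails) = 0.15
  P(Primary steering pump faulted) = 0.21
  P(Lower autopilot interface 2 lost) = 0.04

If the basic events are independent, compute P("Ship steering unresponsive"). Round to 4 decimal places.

0.5833

P(NFU path down) [AND] = 0.11 × 0.42 × 0.33 = 0.015246
P(Pump set lost) [AND] = 0.015246 × 0.36 × 0.12 = 0.000659
P(Rudder loop down) [OR] = 1 − (1−0.05) × (1−0.08) = 0.126000
P(Followup chain fails) [OR] = 1 − (1−0.26) × (1−0.126000) × (1−0.15) = 0.450254
P(Starboard system down) [OR] = 1 − (1−0.000659) × (1−0.450254) = 0.450616
P(Ship steering unresponsive) [OR] = 1 − (1−0.450616) × (1−0.21) × (1−0.04) = 0.583347
Rounded to 4 decimal places: P(Ship steering unresponsive) ≈ 0.5833.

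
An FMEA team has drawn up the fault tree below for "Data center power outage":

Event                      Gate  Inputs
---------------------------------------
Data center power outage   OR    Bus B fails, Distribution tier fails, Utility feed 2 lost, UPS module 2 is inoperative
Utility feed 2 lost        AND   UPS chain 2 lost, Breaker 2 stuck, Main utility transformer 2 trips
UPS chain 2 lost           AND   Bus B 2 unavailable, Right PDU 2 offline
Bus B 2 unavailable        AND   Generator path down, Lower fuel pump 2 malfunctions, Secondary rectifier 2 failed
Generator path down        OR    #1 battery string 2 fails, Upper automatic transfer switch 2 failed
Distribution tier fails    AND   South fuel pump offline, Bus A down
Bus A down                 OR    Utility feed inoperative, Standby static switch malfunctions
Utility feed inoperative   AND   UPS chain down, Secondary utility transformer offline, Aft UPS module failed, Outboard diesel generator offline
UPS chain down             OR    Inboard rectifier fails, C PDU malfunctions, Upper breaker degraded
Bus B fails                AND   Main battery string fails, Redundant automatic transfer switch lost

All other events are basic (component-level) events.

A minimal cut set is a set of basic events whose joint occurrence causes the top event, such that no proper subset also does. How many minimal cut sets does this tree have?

8

Bus B fails [AND]: one cut set from each child combined → 1 × 1 = 1 cut set(s).
UPS chain down [OR]: union of children's cut sets → 3 cut set(s).
Utility feed inoperative [AND]: one cut set from each child combined → 3 × 1 × 1 × 1 = 3 cut set(s).
Bus A down [OR]: union of children's cut sets → 4 cut set(s).
Distribution tier fails [AND]: one cut set from each child combined → 1 × 4 = 4 cut set(s).
Generator path down [OR]: union of children's cut sets → 2 cut set(s).
Bus B 2 unavailable [AND]: one cut set from each child combined → 2 × 1 × 1 = 2 cut set(s).
UPS chain 2 lost [AND]: one cut set from each child combined → 2 × 1 = 2 cut set(s).
Utility feed 2 lost [AND]: one cut set from each child combined → 2 × 1 × 1 = 2 cut set(s).
Data center power outage [OR]: union of children's cut sets → 8 cut set(s).
Minimal cut sets: {Main battery string fails, Redundant automatic transfer switch lost}; {Aft UPS module failed, Inboard rectifier fails, Outboard diesel generator offline, Secondary utility transformer offline, South fuel pump offline}; {Aft UPS module failed, C PDU malfunctions, Outboard diesel generator offline, Secondary utility transformer offline, South fuel pump offline}; {Aft UPS module failed, Outboard diesel generator offline, Secondary utility transformer offline, South fuel pump offline, Upper breaker degraded}; {South fuel pump offline, Standby static switch malfunctions}; {#1 battery string 2 fails, Breaker 2 stuck, Lower fuel pump 2 malfunctions, Main utility transformer 2 trips, Right PDU 2 offline, Secondary rectifier 2 failed}; {Breaker 2 stuck, Lower fuel pump 2 malfunctions, Main utility transformer 2 trips, Right PDU 2 offline, Secondary rectifier 2 failed, Upper automatic transfer switch 2 failed}; {UPS module 2 is inoperative}.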